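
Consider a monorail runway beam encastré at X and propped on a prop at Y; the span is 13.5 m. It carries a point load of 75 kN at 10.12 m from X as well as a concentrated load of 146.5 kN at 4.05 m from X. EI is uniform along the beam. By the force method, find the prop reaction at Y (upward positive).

R_Y = 65.22 kN

Take the reaction at Y as the redundant and release it; the primary structure is a cantilever fixed at X.
Deflection at Y on the released cantilever, summing each load's contribution:
  point load 75 at a = 10.12: Pa²(3L − a)/(6EI) = 38892/EI
  point load 146.5 at a = 4.05: Pa²(3L − a)/(6EI) = 14598/EI
  δ_0 = 53490/EI
Tip deflection under a unit load at Y: L³/(3EI) = 820.1/EI.
The prop prevents deflection at Y: R_Y = δ_0/δ_{YY} = 53490/820.1 = 65.22 kN.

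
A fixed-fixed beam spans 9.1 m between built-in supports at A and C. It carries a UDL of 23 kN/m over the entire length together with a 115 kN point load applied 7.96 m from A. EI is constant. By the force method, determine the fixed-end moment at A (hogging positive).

Release both end moments; the primary structure is a simply-supported span AC with redundants M_A and M_C.
Simple-span end rotations at A and C under the given loads:
  at A: UDL 23: wL³/(24EI) = 722.2/EI
  at C: UDL 23: wL³/(24EI) = 722.2/EI
  at A: point load 115 at a = 7.96: Pab(L + b)/(6LEI) = 195.7/EI
  at C: point load 115 at a = 7.96: Pab(L + a)/(6LEI) = 326.1/EI
  θ_A0 = 917.9/EI,  θ_C0 = 1048/EI
Flexibility coefficients: a unit moment at one end gives L/(3EI) there and L/(6EI) at the far end, so f₁₁ = f₂₂ = 3.033/EI and f₁₂ = f₂₁ = 1.517/EI.
Compatibility — zero rotation at each built-in end:
  3.033 M_A + 1.517 M_C = 917.9
  1.517 M_A + 3.033 M_C = 1048
Solving the pair gives M_A = 173.1 kN·m and M_C = 259 kN·m (hogging).

M_A = 173.1 kN·m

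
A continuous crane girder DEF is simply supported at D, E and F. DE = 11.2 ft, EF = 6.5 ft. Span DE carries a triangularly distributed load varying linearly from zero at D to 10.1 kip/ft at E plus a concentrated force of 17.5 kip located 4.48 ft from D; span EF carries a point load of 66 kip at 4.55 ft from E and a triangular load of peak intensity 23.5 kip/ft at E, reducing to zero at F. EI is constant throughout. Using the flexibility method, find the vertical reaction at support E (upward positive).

R_E = 144.6 kip

Take M_E as the redundant. Released structure: two simple spans DE and EF with a hinge at E.
End slopes at the hinge E, treating each span as simply supported:
  span DE: triangular load, peak 10.1: w₀L³/(45EI) = 315.3/EI
  span DE: point load 17.5 at a = 4.48: Pab(L + a)/(6LEI) = 122.9/EI
  span EF: point load 66 at a = 4.55: Pab(L + b)/(6LEI) = 126.9/EI
  span EF: triangular load, peak 23.5: w₀L³/(45EI) = 143.4/EI
  relative rotation θ_0 = (438.3 + 270.3)/EI = 708.6/EI
A unit hogging moment at E produces rotation L₁/(3EI) + L₂/(3EI) = 5.9/EI.
Compatibility: M_E·(L₁+L₂)/(3EI) = θ_0, giving M_E = 120.1 kip·ft (hogging).
Span DE, ΣM about D with M_E applied at E: R_E^{DE}·11.2 = 500.7 + 120.1, so R_E^{DE} = 55.43 kip and R_D = 74.06 − 55.43 = 18.63 kip.
Span EF, ΣM about F: R_E^{EF}·6.5 = 459.7 + 120.1, so R_E^{EF} = 89.19 kip and R_F = 142.4 − 89.19 = 53.18 kip.
R_E = 55.43 + 89.19 = 144.6 kip.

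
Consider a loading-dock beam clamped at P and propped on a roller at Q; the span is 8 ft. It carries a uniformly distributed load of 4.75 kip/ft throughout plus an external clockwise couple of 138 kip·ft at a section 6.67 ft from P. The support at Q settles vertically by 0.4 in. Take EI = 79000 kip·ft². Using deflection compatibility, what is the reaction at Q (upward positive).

R_Q = 23.98 kip

Remove the prop at Q; the released (primary) structure is a cantilever built in at P.
Primary-structure tip deflection at Q by superposition:
  UDL 4.75: wL⁴/(8EI) = 2432/EI
  clockwise couple 138 at a = 6.67: M₀a(2L − a)/(2EI) = 4294/EI
  δ_0 = 6726/EI
Tip deflection under a unit load at Q: L³/(3EI) = 170.7/EI.
With EI = 79000 kip·ft²: δ_0 = 0.085139 ft and δ_{QQ} = 0.00216 ft/kip.
Compatibility — the beam at Q must follow the support down by 0.03333 ft: δ_0 − R_Q·δ_{QQ} = 0.03333, so R_Q = (0.085139 − 0.03333)/0.00216 = 23.98 kip.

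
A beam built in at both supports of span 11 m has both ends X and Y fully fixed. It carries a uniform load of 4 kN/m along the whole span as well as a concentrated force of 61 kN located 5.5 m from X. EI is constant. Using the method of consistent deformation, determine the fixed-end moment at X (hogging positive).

M_X = 124.2 kN·m

Release both end moments; the primary structure is a simply-supported span XY with redundants M_X and M_Y.
Simple-span end rotations at X and Y under the given loads:
  at X: UDL 4: wL³/(24EI) = 221.8/EI
  at Y: UDL 4: wL³/(24EI) = 221.8/EI
  at X: point load 61 at a = 5.5: Pab(L + b)/(6LEI) = 461.3/EI
  at Y: point load 61 at a = 5.5: Pab(L + a)/(6LEI) = 461.3/EI
  θ_X0 = 683.1/EI,  θ_Y0 = 683.1/EI
Flexibility coefficients: a unit moment at one end gives L/(3EI) there and L/(6EI) at the far end, so f₁₁ = f₂₂ = 3.667/EI and f₁₂ = f₂₁ = 1.833/EI.
Compatibility — zero rotation at each built-in end:
  3.667 M_X + 1.833 M_Y = 683.1
  1.833 M_X + 3.667 M_Y = 683.1
Solving the pair gives M_X = 124.2 kN·m and M_Y = 124.2 kN·m (hogging).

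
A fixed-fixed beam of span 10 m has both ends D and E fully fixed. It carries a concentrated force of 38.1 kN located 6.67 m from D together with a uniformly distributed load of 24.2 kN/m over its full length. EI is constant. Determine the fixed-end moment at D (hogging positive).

Take the two fixed-end moments M_D, M_E as redundants; the released structure is the simple span DE.
End rotations of the released simple span under the applied load (×1/EI):
  at D: point load 38.1 at a = 6.67: Pab(L + b)/(6LEI) = 188/EI
  at E: point load 38.1 at a = 6.67: Pab(L + a)/(6LEI) = 235.1/EI
  at D: UDL 24.2: wL³/(24EI) = 1008/EI
  at E: UDL 24.2: wL³/(24EI) = 1008/EI
  θ_D0 = 1196/EI,  θ_E0 = 1243/EI
Flexibility coefficients: a unit moment at one end gives L/(3EI) there and L/(6EI) at the far end, so f₁₁ = f₂₂ = 3.333/EI and f₁₂ = f₂₁ = 1.667/EI.
Compatibility — zero rotation at each built-in end:
  3.333 M_D + 1.667 M_E = 1196
  1.667 M_D + 3.333 M_E = 1243
Solving the pair gives M_D = 229.8 kN·m and M_E = 258.1 kN·m (hogging).

M_D = 229.8 kN·m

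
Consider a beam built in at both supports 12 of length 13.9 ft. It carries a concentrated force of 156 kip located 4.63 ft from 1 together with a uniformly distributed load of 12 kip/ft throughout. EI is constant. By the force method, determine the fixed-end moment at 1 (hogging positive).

M_1 = 514.5 kip·ft

Release both end moments; the primary structure is a simply-supported span 12 with redundants M_1 and M_2.
Simple-span end rotations at 1 and 2 under the given loads:
  at 1: point load 156 at a = 4.63: Pab(L + b)/(6LEI) = 1860/EI
  at 2: point load 156 at a = 4.63: Pab(L + a)/(6LEI) = 1488/EI
  at 1: UDL 12: wL³/(24EI) = 1343/EI
  at 2: UDL 12: wL³/(24EI) = 1343/EI
  θ_10 = 3203/EI,  θ_20 = 2830/EI
Flexibility coefficients: a unit moment at one end gives L/(3EI) there and L/(6EI) at the far end, so f₁₁ = f₂₂ = 4.633/EI and f₁₂ = f₂₁ = 2.317/EI.
Compatibility — zero rotation at each built-in end:
  4.633 M_1 + 2.317 M_2 = 3203
  2.317 M_1 + 4.633 M_2 = 2830
Solving the pair gives M_1 = 514.5 kip·ft and M_2 = 353.7 kip·ft (hogging).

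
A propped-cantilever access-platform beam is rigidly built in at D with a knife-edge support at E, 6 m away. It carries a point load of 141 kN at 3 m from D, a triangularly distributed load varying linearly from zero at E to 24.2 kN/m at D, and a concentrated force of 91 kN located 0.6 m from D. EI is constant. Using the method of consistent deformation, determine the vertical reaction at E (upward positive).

R_E = 59.9 kN

Take the reaction at E as the redundant and release it; the primary structure is a cantilever fixed at D.
Primary-structure tip deflection at E by superposition:
  point load 141 at a = 3: Pa²(3L − a)/(6EI) = 3172/EI
  triangular load, peak 24.2 at the fixed end: w₀L⁴/(30EI) = 1045/EI
  point load 91 at a = 0.6: Pa²(3L − a)/(6EI) = 95/EI
  δ_0 = 4313/EI
Tip deflection under a unit load at E: L³/(3EI) = 72/EI.
Compatibility at E: δ_0 − R_E·δ_{EE} = 0, so R_E = 4313/72 = 59.9 kN.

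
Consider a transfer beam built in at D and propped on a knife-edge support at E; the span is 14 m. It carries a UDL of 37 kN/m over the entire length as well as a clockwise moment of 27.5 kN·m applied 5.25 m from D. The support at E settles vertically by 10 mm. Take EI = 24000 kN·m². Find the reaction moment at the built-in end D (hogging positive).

Release the roller at E. Primary structure: cantilever fixed at D.
Deflection at E on the released cantilever, summing each load's contribution:
  UDL 37: wL⁴/(8EI) = 177674/EI
  clockwise couple 27.5 at a = 5.25: M₀a(2L − a)/(2EI) = 1642/EI
  δ_0 = 179316/EI
Tip deflection under a unit load at E: L³/(3EI) = 914.7/EI.
With EI = 24000 kN·m²: δ_0 = 7.4715 m and δ_{EE} = 0.038111 m/kN.
Compatibility — the beam at E must follow the support down by 0.01 m: δ_0 − R_E·δ_{EE} = 0.01, so R_E = (7.4715 − 0.01)/0.038111 = 195.8 kN.
Moment equilibrium about D: M_D = Σ(load moments about D) − R_E·L = 3654 − 195.8×14 = 912.5 kN·m.

M_D = 912.5 kN·m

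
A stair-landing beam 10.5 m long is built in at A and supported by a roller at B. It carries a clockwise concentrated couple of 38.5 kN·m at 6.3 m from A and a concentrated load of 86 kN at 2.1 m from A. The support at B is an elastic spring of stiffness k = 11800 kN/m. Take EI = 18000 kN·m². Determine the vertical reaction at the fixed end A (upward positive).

Remove the prop at B; the released (primary) structure is a cantilever built in at A.
Primary-structure tip deflection at B by superposition:
  clockwise couple 38.5 at a = 6.3: M₀a(2L − a)/(2EI) = 1783/EI
  point load 86 at a = 2.1: Pa²(3L − a)/(6EI) = 1858/EI
  δ_0 = 3641/EI
Tip deflection under a unit load at B: L³/(3EI) = 385.9/EI.
With EI = 18000 kN·m²: δ_0 = 0.20228 m and δ_{BB} = 0.021438 m/kN.
Compatibility — the spring shortens by R_B/k under the reaction it provides: δ_0 − R_B·δ_{BB} = R_B/k. With 1/k = 0.000085 m/kN, R_B = δ_0 / (δ_{BB} + 1/k) = 0.20228 / (0.021438 + 0.000085) = 9.399 kN.
Vertical equilibrium: R_A = ΣP − R_B = 86 − 9.399 = 76.6 kN.

R_A = 76.6 kN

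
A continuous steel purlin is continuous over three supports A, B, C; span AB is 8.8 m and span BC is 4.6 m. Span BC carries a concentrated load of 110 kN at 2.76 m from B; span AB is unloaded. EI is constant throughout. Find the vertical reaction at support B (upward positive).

Insert a hinge at B; M_B is the redundant, and each span becomes simply supported.
Discontinuity in slope at B on the released structure — sum the simple-span end rotations:
  span BC: point load 110 at a = 2.76: Pab(L + b)/(6LEI) = 130.3/EI
  relative rotation θ_0 = (0 + 130.3)/EI = 130.3/EI
A unit hogging moment at B produces rotation L₁/(3EI) + L₂/(3EI) = 4.467/EI.
Compatibility: M_B·(L₁+L₂)/(3EI) = θ_0, giving M_B = 29.18 kN·m (hogging).
Span AB, ΣM about A with M_B applied at B: R_B^{AB}·8.8 = 0 + 29.18, so R_B^{AB} = 3.316 kN and R_A = 0 − 3.316 = -3.316 kN.
Span BC, ΣM about C: R_B^{BC}·4.6 = 202.4 + 29.18, so R_B^{BC} = 50.34 kN and R_C = 110 − 50.34 = 59.66 kN.
R_B = 3.316 + 50.34 = 53.66 kN.

R_B = 53.66 kN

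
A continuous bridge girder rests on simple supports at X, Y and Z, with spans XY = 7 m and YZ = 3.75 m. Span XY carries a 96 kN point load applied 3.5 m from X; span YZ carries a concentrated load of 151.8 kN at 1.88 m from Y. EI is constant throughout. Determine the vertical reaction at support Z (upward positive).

Take M_Y as the redundant. Released structure: two simple spans XY and YZ with a hinge at Y.
End slopes at the hinge Y, treating each span as simply supported:
  span XY: point load 96 at a = 3.5: Pab(L + a)/(6LEI) = 294/EI
  span YZ: point load 151.8 at a = 1.88: Pab(L + b)/(6LEI) = 133.3/EI
  relative rotation θ_0 = (294 + 133.3)/EI = 427.3/EI
A unit hogging moment at Y produces rotation L₁/(3EI) + L₂/(3EI) = 3.583/EI.
Slope continuity at Y: θ_0 = M_Y·3.583/EI, so M_Y = 427.3/3.583 = 119.2 kN·m (hogging).
Span YZ, ΣM about Z: R_Y^{YZ}·3.75 = 283.9 + 119.2, so R_Y^{YZ} = 107.5 kN and R_Z = 151.8 − 107.5 = 44.3 kN.

R_Z = 44.3 kN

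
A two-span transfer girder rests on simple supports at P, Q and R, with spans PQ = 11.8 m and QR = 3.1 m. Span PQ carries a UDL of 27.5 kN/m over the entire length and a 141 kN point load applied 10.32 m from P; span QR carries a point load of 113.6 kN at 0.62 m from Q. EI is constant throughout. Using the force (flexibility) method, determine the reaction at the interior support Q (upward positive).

Release continuity at Q by inserting a hinge; the redundant is the internal moment M_Q. The primary structure is two simply-supported spans PQ and QR.
Rotations at Q on the released spans (each span's end-slope, ×1/EI):
  span PQ: UDL 27.5: wL³/(24EI) = 1883/EI
  span PQ: point load 141 at a = 10.32: Pab(L + a)/(6LEI) = 672.8/EI
  span QR: point load 113.6 at a = 0.62: Pab(L + b)/(6LEI) = 52.4/EI
  relative rotation θ_0 = (2555 + 52.4)/EI = 2608/EI
A unit hogging moment at Q produces rotation L₁/(3EI) + L₂/(3EI) = 4.967/EI.
Slope continuity at Q: θ_0 = M_Q·4.967/EI, so M_Q = 2608/4.967 = 525.1 kN·m (hogging).
Span PQ, ΣM about P with M_Q applied at Q: R_Q^{PQ}·11.8 = 3370 + 525.1, so R_Q^{PQ} = 330.1 kN and R_P = 465.5 − 330.1 = 135.4 kN.
Span QR, ΣM about R: R_Q^{QR}·3.1 = 281.7 + 525.1, so R_Q^{QR} = 260.3 kN and R_R = 113.6 − 260.3 = -146.7 kN.
R_Q = 330.1 + 260.3 = 590.3 kN.

R_Q = 590.3 kN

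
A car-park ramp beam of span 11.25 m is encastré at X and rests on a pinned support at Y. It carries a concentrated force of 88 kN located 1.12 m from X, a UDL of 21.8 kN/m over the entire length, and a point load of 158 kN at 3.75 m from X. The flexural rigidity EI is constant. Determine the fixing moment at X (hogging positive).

Take the reaction at Y as the redundant and release it; the primary structure is a cantilever fixed at X.
Free-end deflection of the primary structure under the applied loading (downward +):
  point load 88 at a = 1.12: Pa²(3L − a)/(6EI) = 600.3/EI
  UDL 21.8: wL⁴/(8EI) = 43649/EI
  point load 158 at a = 3.75: Pa²(3L − a)/(6EI) = 11109/EI
  δ_0 = 55359/EI
Tip deflection under a unit load at Y: L³/(3EI) = 474.6/EI.
Compatibility at Y: δ_0 − R_Y·δ_{YY} = 0, so R_Y = 55359/474.6 = 116.6 kN.
Moment equilibrium about X: M_X = Σ(load moments about X) − R_Y·L = 2071 − 116.6×11.25 = 758.4 kN·m.

M_X = 758.4 kN·m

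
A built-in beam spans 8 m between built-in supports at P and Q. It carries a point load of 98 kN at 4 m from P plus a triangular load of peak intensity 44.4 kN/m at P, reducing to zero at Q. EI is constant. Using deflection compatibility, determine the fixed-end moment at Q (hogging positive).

Release both end moments; the primary structure is a simply-supported span PQ with redundants M_P and M_Q.
On the primary (simply-supported) span, the end slopes from the loading are:
  at P: point load 98 at a = 4: Pab(L + b)/(6LEI) = 392/EI
  at Q: point load 98 at a = 4: Pab(L + a)/(6LEI) = 392/EI
  at P: triangular load, peak 44.4: w₀L³/(45EI) = 505.2/EI
  at Q: triangular load, peak 44.4: 7w₀L³/(360EI) = 442/EI
  θ_P0 = 897.2/EI,  θ_Q0 = 834/EI
Flexibility coefficients: a unit moment at one end gives L/(3EI) there and L/(6EI) at the far end, so f₁₁ = f₂₂ = 2.667/EI and f₁₂ = f₂₁ = 1.333/EI.
Compatibility — zero rotation at each built-in end:
  2.667 M_P + 1.333 M_Q = 897.2
  1.333 M_P + 2.667 M_Q = 834
Solving the pair gives M_P = 240.1 kN·m and M_Q = 192.7 kN·m (hogging).

M_Q = 192.7 kN·m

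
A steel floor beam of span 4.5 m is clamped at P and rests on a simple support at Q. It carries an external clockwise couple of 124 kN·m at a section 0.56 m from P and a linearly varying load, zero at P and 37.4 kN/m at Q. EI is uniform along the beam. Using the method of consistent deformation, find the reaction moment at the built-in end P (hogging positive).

M_P = 124.8 kN·m

Take the reaction at Q as the redundant and release it; the primary structure is a cantilever fixed at P.
Downward deflection at the released point Q due to the loads:
  clockwise couple 124 at a = 0.56: M₀a(2L − a)/(2EI) = 293/EI
  triangular load, peak 37.4 at the free end: 11w₀L⁴/(120EI) = 1406/EI
  δ_0 = 1699/EI
Tip deflection under a unit load at Q: L³/(3EI) = 30.38/EI.
The prop prevents deflection at Q: R_Q = δ_0/δ_{QQ} = 1699/30.38 = 55.93 kN.
Moment equilibrium about P: M_P = Σ(load moments about P) − R_Q·L = 376.4 − 55.93×4.5 = 124.8 kN·m.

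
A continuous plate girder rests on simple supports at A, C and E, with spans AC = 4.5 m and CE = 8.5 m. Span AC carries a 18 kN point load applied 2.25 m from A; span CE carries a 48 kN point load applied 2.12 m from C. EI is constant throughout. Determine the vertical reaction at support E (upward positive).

Release continuity at C by inserting a hinge; the redundant is the internal moment M_C. The primary structure is two simply-supported spans AC and CE.
End slopes at the hinge C, treating each span as simply supported:
  span AC: point load 18 at a = 2.25: Pab(L + a)/(6LEI) = 22.78/EI
  span CE: point load 48 at a = 2.12: Pab(L + b)/(6LEI) = 189.4/EI
  relative rotation θ_0 = (22.78 + 189.4)/EI = 212.2/EI
A unit hogging moment at C produces rotation L₁/(3EI) + L₂/(3EI) = 4.333/EI.
Slope continuity at C: θ_0 = M_C·4.333/EI, so M_C = 212.2/4.333 = 48.97 kN·m (hogging).
Span CE, ΣM about E: R_C^{CE}·8.5 = 306.2 + 48.97, so R_C^{CE} = 41.79 kN and R_E = 48 − 41.79 = 6.211 kN.

R_E = 6.211 kN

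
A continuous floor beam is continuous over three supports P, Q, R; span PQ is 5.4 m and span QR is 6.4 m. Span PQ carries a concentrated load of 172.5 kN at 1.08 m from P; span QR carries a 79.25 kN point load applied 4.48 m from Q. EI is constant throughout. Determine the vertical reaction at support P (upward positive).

Release continuity at Q by inserting a hinge; the redundant is the internal moment M_Q. The primary structure is two simply-supported spans PQ and QR.
Discontinuity in slope at Q on the released structure — sum the simple-span end rotations:
  span PQ: point load 172.5 at a = 1.08: Pab(L + a)/(6LEI) = 161/EI
  span QR: point load 79.25 at a = 4.48: Pab(L + b)/(6LEI) = 147.7/EI
  relative rotation θ_0 = (161 + 147.7)/EI = 308.7/EI
A unit hogging moment at Q produces rotation L₁/(3EI) + L₂/(3EI) = 3.933/EI.
Compatibility: M_Q·(L₁+L₂)/(3EI) = θ_0, giving M_Q = 78.47 kN·m (hogging).
Span PQ, ΣM about P with M_Q applied at Q: R_Q^{PQ}·5.4 = 186.3 + 78.47, so R_Q^{PQ} = 49.03 kN and R_P = 172.5 − 49.03 = 123.5 kN.

R_P = 123.5 kN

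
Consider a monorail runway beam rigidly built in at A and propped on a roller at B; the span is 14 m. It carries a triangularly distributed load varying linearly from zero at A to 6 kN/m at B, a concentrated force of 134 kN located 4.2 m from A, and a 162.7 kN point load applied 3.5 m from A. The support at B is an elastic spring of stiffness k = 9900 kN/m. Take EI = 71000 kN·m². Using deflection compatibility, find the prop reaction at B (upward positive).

R_B = 52.95 kN

Take the reaction at B as the redundant and release it; the primary structure is a cantilever fixed at A.
Downward deflection at the released point B due to the loads:
  triangular load, peak 6 at the free end: 11w₀L⁴/(120EI) = 21129/EI
  point load 134 at a = 4.2: Pa²(3L − a)/(6EI) = 14892/EI
  point load 162.7 at a = 3.5: Pa²(3L − a)/(6EI) = 12789/EI
  δ_0 = 48809/EI
Tip deflection under a unit load at B: L³/(3EI) = 914.7/EI.
With EI = 71000 kN·m²: δ_0 = 0.68746 m and δ_{BB} = 0.012883 m/kN.
Compatibility — the spring shortens by R_B/k under the reaction it provides: δ_0 − R_B·δ_{BB} = R_B/k. With 1/k = 0.000101 m/kN, R_B = δ_0 / (δ_{BB} + 1/k) = 0.68746 / (0.012883 + 0.000101) = 52.95 kN.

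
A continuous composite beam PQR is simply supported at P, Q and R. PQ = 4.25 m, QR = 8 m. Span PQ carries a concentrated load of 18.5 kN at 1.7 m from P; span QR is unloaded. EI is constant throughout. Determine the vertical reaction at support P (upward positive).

R_P = 10.02 kN

Insert a hinge at Q; M_Q is the redundant, and each span becomes simply supported.
Discontinuity in slope at Q on the released structure — sum the simple-span end rotations:
  span PQ: point load 18.5 at a = 1.7: Pab(L + a)/(6LEI) = 18.71/EI
  relative rotation θ_0 = (18.71 + 0)/EI = 18.71/EI
A unit hogging moment at Q produces rotation L₁/(3EI) + L₂/(3EI) = 4.083/EI.
Compatibility: M_Q·(L₁+L₂)/(3EI) = θ_0, giving M_Q = 4.583 kN·m (hogging).
Span PQ, ΣM about P with M_Q applied at Q: R_Q^{PQ}·4.25 = 31.45 + 4.583, so R_Q^{PQ} = 8.478 kN and R_P = 18.5 − 8.478 = 10.02 kN.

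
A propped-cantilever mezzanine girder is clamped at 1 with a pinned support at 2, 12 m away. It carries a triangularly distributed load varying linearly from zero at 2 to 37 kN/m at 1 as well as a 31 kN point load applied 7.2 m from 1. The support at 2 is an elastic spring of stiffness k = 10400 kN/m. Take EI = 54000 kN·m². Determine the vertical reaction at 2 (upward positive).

R_2 = 57.28 kN

Remove the prop at 2; the released (primary) structure is a cantilever built in at 1.
Primary-structure tip deflection at 2 by superposition:
  triangular load, peak 37 at the fixed end: w₀L⁴/(30EI) = 25574/EI
  point load 31 at a = 7.2: Pa²(3L − a)/(6EI) = 7714/EI
  δ_0 = 33288/EI
Tip deflection under a unit load at 2: L³/(3EI) = 576/EI.
With EI = 54000 kN·m²: δ_0 = 0.61645 m and δ_{22} = 0.010667 m/kN.
Compatibility — the spring shortens by R_2/k under the reaction it provides: δ_0 − R_2·δ_{22} = R_2/k. With 1/k = 0.000096 m/kN, R_2 = δ_0 / (δ_{22} + 1/k) = 0.61645 / (0.010667 + 0.000096) = 57.28 kN.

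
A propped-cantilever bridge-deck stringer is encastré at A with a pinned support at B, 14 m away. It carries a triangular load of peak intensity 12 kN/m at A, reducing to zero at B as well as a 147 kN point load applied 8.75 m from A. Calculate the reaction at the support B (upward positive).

R_B = 84.99 kN

Take the reaction at B as the redundant and release it; the primary structure is a cantilever fixed at A.
Primary-structure tip deflection at B by superposition:
  triangular load, peak 12 at the fixed end: w₀L⁴/(30EI) = 15366/EI
  point load 147 at a = 8.75: Pa²(3L − a)/(6EI) = 62370/EI
  δ_0 = 77736/EI
Flexibility coefficient — unit upward force at B: δ_{BB} = L³/(3EI) = 914.7/EI.
The prop prevents deflection at B: R_B = δ_0/δ_{BB} = 77736/914.7 = 84.99 kN.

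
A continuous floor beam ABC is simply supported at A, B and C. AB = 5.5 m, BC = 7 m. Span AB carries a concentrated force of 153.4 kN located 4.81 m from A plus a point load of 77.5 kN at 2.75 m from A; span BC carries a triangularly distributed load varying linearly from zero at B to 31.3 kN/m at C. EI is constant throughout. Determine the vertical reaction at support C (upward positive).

Take M_B as the redundant. Released structure: two simple spans AB and BC with a hinge at B.
End slopes at the hinge B, treating each span as simply supported:
  span AB: point load 153.4 at a = 4.81: Pab(L + a)/(6LEI) = 159.1/EI
  span AB: point load 77.5 at a = 2.75: Pab(L + a)/(6LEI) = 146.5/EI
  span BC: triangular load, peak 31.3: 7w₀L³/(360EI) = 208.8/EI
  relative rotation θ_0 = (305.6 + 208.8)/EI = 514.3/EI
A unit hogging moment at B produces rotation L₁/(3EI) + L₂/(3EI) = 4.167/EI.
Compatibility: M_B·(L₁+L₂)/(3EI) = θ_0, giving M_B = 123.4 kN·m (hogging).
Span BC, ΣM about C: R_B^{BC}·7 = 255.6 + 123.4, so R_B^{BC} = 54.15 kN and R_C = 109.5 − 54.15 = 55.4 kN.

R_C = 55.4 kN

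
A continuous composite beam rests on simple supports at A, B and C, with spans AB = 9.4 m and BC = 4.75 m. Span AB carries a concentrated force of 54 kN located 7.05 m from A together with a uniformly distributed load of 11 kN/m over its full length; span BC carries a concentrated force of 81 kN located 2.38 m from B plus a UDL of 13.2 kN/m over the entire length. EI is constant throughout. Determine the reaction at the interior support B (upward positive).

R_B = 218.7 kN

Take M_B as the redundant. Released structure: two simple spans AB and BC with a hinge at B.
Rotations at B on the released spans (each span's end-slope, ×1/EI):
  span AB: point load 54 at a = 7.05: Pab(L + a)/(6LEI) = 260.9/EI
  span AB: UDL 11: wL³/(24EI) = 380.7/EI
  span BC: point load 81 at a = 2.38: Pab(L + b)/(6LEI) = 114.1/EI
  span BC: UDL 13.2: wL³/(24EI) = 58.94/EI
  relative rotation θ_0 = (641.6 + 173.1)/EI = 814.7/EI
A unit hogging moment at B produces rotation L₁/(3EI) + L₂/(3EI) = 4.717/EI.
Slope continuity at B: θ_0 = M_B·4.717/EI, so M_B = 814.7/4.717 = 172.7 kN·m (hogging).
Span AB, ΣM about A with M_B applied at B: R_B^{AB}·9.4 = 866.7 + 172.7, so R_B^{AB} = 110.6 kN and R_A = 157.4 − 110.6 = 46.82 kN.
Span BC, ΣM about C: R_B^{BC}·4.75 = 340.9 + 172.7, so R_B^{BC} = 108.1 kN and R_C = 143.7 − 108.1 = 35.57 kN.
R_B = 110.6 + 108.1 = 218.7 kN.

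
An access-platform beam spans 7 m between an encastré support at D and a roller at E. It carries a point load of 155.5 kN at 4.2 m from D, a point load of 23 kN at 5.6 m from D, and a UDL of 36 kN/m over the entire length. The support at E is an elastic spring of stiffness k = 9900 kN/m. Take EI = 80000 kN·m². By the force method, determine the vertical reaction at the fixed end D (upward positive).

Release the roller at E. Primary structure: cantilever fixed at D.
Primary-structure tip deflection at E by superposition:
  point load 155.5 at a = 4.2: Pa²(3L − a)/(6EI) = 7680/EI
  point load 23 at a = 5.6: Pa²(3L − a)/(6EI) = 1851/EI
  UDL 36: wL⁴/(8EI) = 10804/EI
  δ_0 = 20336/EI
Flexibility coefficient — unit upward force at E: δ_{EE} = L³/(3EI) = 114.3/EI.
With EI = 80000 kN·m²: δ_0 = 0.2542 m and δ_{EE} = 0.001429 m/kN.
Compatibility — the spring shortens by R_E/k under the reaction it provides: δ_0 − R_E·δ_{EE} = R_E/k. With 1/k = 0.000101 m/kN, R_E = δ_0 / (δ_{EE} + 1/k) = 0.2542 / (0.001429 + 0.000101) = 166.1 kN.
Vertical equilibrium: R_D = ΣP − R_E = 430.5 − 166.1 = 264.4 kN.

R_D = 264.4 kN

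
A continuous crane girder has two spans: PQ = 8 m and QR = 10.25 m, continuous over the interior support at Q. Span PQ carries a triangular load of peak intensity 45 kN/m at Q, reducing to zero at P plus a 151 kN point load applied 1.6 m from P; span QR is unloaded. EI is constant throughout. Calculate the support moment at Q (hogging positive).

Take M_Q as the redundant. Released structure: two simple spans PQ and QR with a hinge at Q.
End slopes at the hinge Q, treating each span as simply supported:
  span PQ: triangular load, peak 45: w₀L³/(45EI) = 512/EI
  span PQ: point load 151 at a = 1.6: Pab(L + a)/(6LEI) = 309.2/EI
  relative rotation θ_0 = (821.2 + 0)/EI = 821.2/EI
A unit hogging moment at Q produces rotation L₁/(3EI) + L₂/(3EI) = 6.083/EI.
Compatibility: M_Q·(L₁+L₂)/(3EI) = θ_0, giving M_Q = 135 kN·m (hogging).

M_Q = 135 kN·m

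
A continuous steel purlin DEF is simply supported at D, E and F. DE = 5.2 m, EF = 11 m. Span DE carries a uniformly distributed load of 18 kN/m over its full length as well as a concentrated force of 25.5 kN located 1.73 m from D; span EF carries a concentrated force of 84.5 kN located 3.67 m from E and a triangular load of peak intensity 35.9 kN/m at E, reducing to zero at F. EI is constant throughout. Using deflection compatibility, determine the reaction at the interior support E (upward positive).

Insert a hinge at E; M_E is the redundant, and each span becomes simply supported.
Discontinuity in slope at E on the released structure — sum the simple-span end rotations:
  span DE: UDL 18: wL³/(24EI) = 105.5/EI
  span DE: point load 25.5 at a = 1.73: Pab(L + a)/(6LEI) = 34/EI
  span EF: point load 84.5 at a = 3.67: Pab(L + b)/(6LEI) = 631.3/EI
  span EF: triangular load, peak 35.9: w₀L³/(45EI) = 1062/EI
  relative rotation θ_0 = (139.5 + 1693)/EI = 1833/EI
A unit hogging moment at E produces rotation L₁/(3EI) + L₂/(3EI) = 5.4/EI.
Compatibility: M_E·(L₁+L₂)/(3EI) = θ_0, giving M_E = 339.4 kN·m (hogging).
Span DE, ΣM about D with M_E applied at E: R_E^{DE}·5.2 = 287.5 + 339.4, so R_E^{DE} = 120.5 kN and R_D = 119.1 − 120.5 = -1.448 kN.
Span EF, ΣM about F: R_E^{EF}·11 = 2067 + 339.4, so R_E^{EF} = 218.8 kN and R_F = 281.9 − 218.8 = 63.16 kN.
R_E = 120.5 + 218.8 = 339.3 kN.

R_E = 339.3 kN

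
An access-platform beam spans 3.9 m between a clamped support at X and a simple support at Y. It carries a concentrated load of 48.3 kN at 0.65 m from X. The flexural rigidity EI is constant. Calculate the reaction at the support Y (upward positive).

R_Y = 1.901 kN

Choose R_Y as the redundant. The primary structure is the cantilever fixed at X.
Downward deflection at the released point Y due to the loads:
  point load 48.3 at a = 0.65: Pa²(3L − a)/(6EI) = 37.58/EI
Flexibility coefficient — unit upward force at Y: δ_{YY} = L³/(3EI) = 19.77/EI.
The prop prevents deflection at Y: R_Y = δ_0/δ_{YY} = 37.58/19.77 = 1.901 kN.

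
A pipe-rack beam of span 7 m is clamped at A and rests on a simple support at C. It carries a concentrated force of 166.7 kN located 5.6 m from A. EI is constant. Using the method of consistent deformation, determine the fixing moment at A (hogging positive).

Take the reaction at C as the redundant and release it; the primary structure is a cantilever fixed at A.
Deflection at C on the released cantilever, summing each load's contribution:
  point load 166.7 at a = 5.6: Pa²(3L − a)/(6EI) = 13418/EI
Tip deflection under a unit load at C: L³/(3EI) = 114.3/EI.
The prop prevents deflection at C: R_C = δ_0/δ_{CC} = 13418/114.3 = 117.4 kN.
Moment equilibrium about A: M_A = Σ(load moments about A) − R_C·L = 933.5 − 117.4×7 = 112 kN·m.

M_A = 112 kN·m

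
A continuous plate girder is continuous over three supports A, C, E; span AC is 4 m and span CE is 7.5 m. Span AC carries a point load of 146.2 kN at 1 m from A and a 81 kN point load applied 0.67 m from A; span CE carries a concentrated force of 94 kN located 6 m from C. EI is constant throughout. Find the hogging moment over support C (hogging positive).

Insert a hinge at C; M_C is the redundant, and each span becomes simply supported.
Discontinuity in slope at C on the released structure — sum the simple-span end rotations:
  span AC: point load 146.2 at a = 1: Pab(L + a)/(6LEI) = 91.38/EI
  span AC: point load 81 at a = 0.67: Pab(L + a)/(6LEI) = 35.16/EI
  span CE: point load 94 at a = 6: Pab(L + b)/(6LEI) = 169.2/EI
  relative rotation θ_0 = (126.5 + 169.2)/EI = 295.7/EI
A unit hogging moment at C produces rotation L₁/(3EI) + L₂/(3EI) = 3.833/EI.
Compatibility: M_C·(L₁+L₂)/(3EI) = θ_0, giving M_C = 77.15 kN·m (hogging).

M_C = 77.15 kN·m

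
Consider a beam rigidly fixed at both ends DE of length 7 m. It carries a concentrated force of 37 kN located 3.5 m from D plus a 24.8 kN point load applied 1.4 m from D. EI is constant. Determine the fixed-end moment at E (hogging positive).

Take the two fixed-end moments M_D, M_E as redundants; the released structure is the simple span DE.
Simple-span end rotations at D and E under the given loads:
  at D: point load 37 at a = 3.5: Pab(L + b)/(6LEI) = 113.3/EI
  at E: point load 37 at a = 3.5: Pab(L + a)/(6LEI) = 113.3/EI
  at D: point load 24.8 at a = 1.4: Pab(L + b)/(6LEI) = 58.33/EI
  at E: point load 24.8 at a = 1.4: Pab(L + a)/(6LEI) = 38.89/EI
  θ_D0 = 171.6/EI,  θ_E0 = 152.2/EI
Flexibility coefficients: a unit moment at one end gives L/(3EI) there and L/(6EI) at the far end, so f₁₁ = f₂₂ = 2.333/EI and f₁₂ = f₂₁ = 1.167/EI.
Compatibility — zero rotation at each built-in end:
  2.333 M_D + 1.167 M_E = 171.6
  1.167 M_D + 2.333 M_E = 152.2
Solving the pair gives M_D = 54.6 kN·m and M_E = 37.93 kN·m (hogging).

M_E = 37.93 kN·m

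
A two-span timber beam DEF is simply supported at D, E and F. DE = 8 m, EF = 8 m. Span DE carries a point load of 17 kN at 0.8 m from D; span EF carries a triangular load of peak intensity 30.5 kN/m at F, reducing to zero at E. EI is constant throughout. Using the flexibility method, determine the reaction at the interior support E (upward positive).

Take M_E as the redundant. Released structure: two simple spans DE and EF with a hinge at E.
Rotations at E on the released spans (each span's end-slope, ×1/EI):
  span DE: point load 17 at a = 0.8: Pab(L + a)/(6LEI) = 17.95/EI
  span EF: triangular load, peak 30.5: 7w₀L³/(360EI) = 303.6/EI
  relative rotation θ_0 = (17.95 + 303.6)/EI = 321.6/EI
A unit hogging moment at E produces rotation L₁/(3EI) + L₂/(3EI) = 5.333/EI.
Compatibility: M_E·(L₁+L₂)/(3EI) = θ_0, giving M_E = 60.3 kN·m (hogging).
Span DE, ΣM about D with M_E applied at E: R_E^{DE}·8 = 13.6 + 60.3, so R_E^{DE} = 9.237 kN and R_D = 17 − 9.237 = 7.763 kN.
Span EF, ΣM about F: R_E^{EF}·8 = 325.3 + 60.3, so R_E^{EF} = 48.2 kN and R_F = 122 − 48.2 = 73.8 kN.
R_E = 9.237 + 48.2 = 57.44 kN.

R_E = 57.44 kN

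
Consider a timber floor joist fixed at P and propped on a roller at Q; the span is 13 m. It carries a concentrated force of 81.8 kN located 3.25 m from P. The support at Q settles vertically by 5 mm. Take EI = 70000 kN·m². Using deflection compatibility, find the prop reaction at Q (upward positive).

R_Q = 6.552 kN

Release the roller at Q. Primary structure: cantilever fixed at P.
Downward deflection at the released point Q due to the loads:
  point load 81.8 at a = 3.25: Pa²(3L − a)/(6EI) = 5148/EI
Flexibility coefficient — unit upward force at Q: δ_{QQ} = L³/(3EI) = 732.3/EI.
With EI = 70000 kN·m²: δ_0 = 0.073544 m and δ_{QQ} = 0.010462 m/kN.
Compatibility — the beam at Q must follow the support down by 0.005 m: δ_0 − R_Q·δ_{QQ} = 0.005, so R_Q = (0.073544 − 0.005)/0.010462 = 6.552 kN.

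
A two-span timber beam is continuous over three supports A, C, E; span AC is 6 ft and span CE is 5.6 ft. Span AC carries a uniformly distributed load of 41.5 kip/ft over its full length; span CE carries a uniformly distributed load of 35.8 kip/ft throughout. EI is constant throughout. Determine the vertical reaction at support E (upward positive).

Insert a hinge at C; M_C is the redundant, and each span becomes simply supported.
Discontinuity in slope at C on the released structure — sum the simple-span end rotations:
  span AC: UDL 41.5: wL³/(24EI) = 373.5/EI
  span CE: UDL 35.8: wL³/(24EI) = 262/EI
  relative rotation θ_0 = (373.5 + 262)/EI = 635.5/EI
A unit hogging moment at C produces rotation L₁/(3EI) + L₂/(3EI) = 3.867/EI.
Slope continuity at C: θ_0 = M_C·3.867/EI, so M_C = 635.5/3.867 = 164.3 kip·ft (hogging).
Span CE, ΣM about E: R_C^{CE}·5.6 = 561.3 + 164.3, so R_C^{CE} = 129.6 kip and R_E = 200.5 − 129.6 = 70.89 kip.

R_E = 70.89 kip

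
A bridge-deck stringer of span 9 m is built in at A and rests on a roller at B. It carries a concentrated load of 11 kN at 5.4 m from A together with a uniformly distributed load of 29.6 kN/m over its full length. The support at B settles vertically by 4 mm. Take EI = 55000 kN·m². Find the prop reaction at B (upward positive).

Remove the prop at B; the released (primary) structure is a cantilever built in at A.
Free-end deflection of the primary structure under the applied loading (downward +):
  point load 11 at a = 5.4: Pa²(3L − a)/(6EI) = 1155/EI
  UDL 29.6: wL⁴/(8EI) = 24276/EI
  δ_0 = 25430/EI
Tip deflection under a unit load at B: L³/(3EI) = 243/EI.
With EI = 55000 kN·m²: δ_0 = 0.46237 m and δ_{BB} = 0.004418 m/kN.
Compatibility — the beam at B must follow the support down by 0.004 m: δ_0 − R_B·δ_{BB} = 0.004, so R_B = (0.46237 − 0.004)/0.004418 = 103.7 kN.

R_B = 103.7 kN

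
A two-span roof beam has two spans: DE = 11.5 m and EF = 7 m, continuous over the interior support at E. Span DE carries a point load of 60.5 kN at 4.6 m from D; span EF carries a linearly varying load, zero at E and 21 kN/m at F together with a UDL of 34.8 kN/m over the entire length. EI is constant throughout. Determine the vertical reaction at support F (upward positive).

Release continuity at E by inserting a hinge; the redundant is the internal moment M_E. The primary structure is two simply-supported spans DE and EF.
End slopes at the hinge E, treating each span as simply supported:
  span DE: point load 60.5 at a = 4.6: Pab(L + a)/(6LEI) = 448.1/EI
  span EF: triangular load, peak 21: 7w₀L³/(360EI) = 140.1/EI
  span EF: UDL 34.8: wL³/(24EI) = 497.4/EI
  relative rotation θ_0 = (448.1 + 637.4)/EI = 1085/EI
A unit hogging moment at E produces rotation L₁/(3EI) + L₂/(3EI) = 6.167/EI.
Compatibility: M_E·(L₁+L₂)/(3EI) = θ_0, giving M_E = 176 kN·m (hogging).
Span EF, ΣM about F: R_E^{EF}·7 = 1024 + 176, so R_E^{EF} = 171.4 kN and R_F = 317.1 − 171.4 = 145.7 kN.

R_F = 145.7 kN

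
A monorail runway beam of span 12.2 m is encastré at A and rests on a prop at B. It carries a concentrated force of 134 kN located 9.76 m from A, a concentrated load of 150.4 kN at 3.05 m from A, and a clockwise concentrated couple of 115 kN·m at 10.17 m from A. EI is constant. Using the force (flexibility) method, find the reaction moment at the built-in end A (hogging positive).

M_A = 405.3 kN·m

Choose R_B as the redundant. The primary structure is the cantilever fixed at A.
Downward deflection at the released point B due to the loads:
  point load 134 at a = 9.76: Pa²(3L − a)/(6EI) = 57100/EI
  point load 150.4 at a = 3.05: Pa²(3L − a)/(6EI) = 7823/EI
  clockwise couple 115 at a = 10.17: M₀a(2L − a)/(2EI) = 8321/EI
  δ_0 = 73245/EI
Tip deflection under a unit load at B: L³/(3EI) = 605.3/EI.
The prop prevents deflection at B: R_B = δ_0/δ_{BB} = 73245/605.3 = 121 kN.
Moment equilibrium about A: M_A = Σ(load moments about A) − R_B·L = 1882 − 121×12.2 = 405.3 kN·m.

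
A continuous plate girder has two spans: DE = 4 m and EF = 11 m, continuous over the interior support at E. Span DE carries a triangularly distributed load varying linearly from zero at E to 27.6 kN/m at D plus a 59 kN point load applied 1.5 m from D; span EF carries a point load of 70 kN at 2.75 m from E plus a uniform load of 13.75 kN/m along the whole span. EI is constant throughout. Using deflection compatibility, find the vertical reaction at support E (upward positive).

Insert a hinge at E; M_E is the redundant, and each span becomes simply supported.
End slopes at the hinge E, treating each span as simply supported:
  span DE: triangular load, peak 27.6: 7w₀L³/(360EI) = 34.35/EI
  span DE: point load 59 at a = 1.5: Pab(L + a)/(6LEI) = 50.7/EI
  span EF: point load 70 at a = 2.75: Pab(L + b)/(6LEI) = 463.2/EI
  span EF: UDL 13.75: wL³/(24EI) = 762.6/EI
  relative rotation θ_0 = (85.05 + 1226)/EI = 1311/EI
A unit hogging moment at E produces rotation L₁/(3EI) + L₂/(3EI) = 5/EI.
Compatibility: M_E·(L₁+L₂)/(3EI) = θ_0, giving M_E = 262.2 kN·m (hogging).
Span DE, ΣM about D with M_E applied at E: R_E^{DE}·4 = 162.1 + 262.2, so R_E^{DE} = 106.1 kN and R_D = 114.2 − 106.1 = 8.135 kN.
Span EF, ΣM about F: R_E^{EF}·11 = 1409 + 262.2, so R_E^{EF} = 152 kN and R_F = 221.2 − 152 = 69.29 kN.
R_E = 106.1 + 152 = 258 kN.

R_E = 258 kN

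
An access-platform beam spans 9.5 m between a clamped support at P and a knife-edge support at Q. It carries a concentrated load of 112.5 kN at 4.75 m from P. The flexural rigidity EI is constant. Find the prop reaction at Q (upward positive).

R_Q = 35.16 kN

Release the roller at Q. Primary structure: cantilever fixed at P.
Free-end deflection of the primary structure under the applied loading (downward +):
  point load 112.5 at a = 4.75: Pa²(3L − a)/(6EI) = 10047/EI
Flexibility coefficient — unit upward force at Q: δ_{QQ} = L³/(3EI) = 285.8/EI.
Compatibility at Q: δ_0 − R_Q·δ_{QQ} = 0, so R_Q = 10047/285.8 = 35.16 kN.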